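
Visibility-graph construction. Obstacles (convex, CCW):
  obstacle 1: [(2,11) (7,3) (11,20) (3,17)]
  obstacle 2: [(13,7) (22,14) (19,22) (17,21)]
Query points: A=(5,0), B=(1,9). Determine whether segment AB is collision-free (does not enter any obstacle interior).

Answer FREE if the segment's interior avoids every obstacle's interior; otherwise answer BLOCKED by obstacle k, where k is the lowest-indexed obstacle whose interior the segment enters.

FREE

Obstacle 1 [(2,11) (7,3) (11,20) (3,17)]:
  edge (2,11)–(7,3): clear
  edge (7,3)–(11,20): clear
  edge (11,20)–(3,17): clear
  edge (3,17)–(2,11): clear
  midpoint (3,9/2) outside
  → clear
Obstacle 2 [(13,7) (22,14) (19,22) (17,21)]:
  edge (13,7)–(22,14): clear
  edge (22,14)–(19,22): clear
  edge (19,22)–(17,21): clear
  edge (17,21)–(13,7): clear
  midpoint (3,9/2) outside
  → clear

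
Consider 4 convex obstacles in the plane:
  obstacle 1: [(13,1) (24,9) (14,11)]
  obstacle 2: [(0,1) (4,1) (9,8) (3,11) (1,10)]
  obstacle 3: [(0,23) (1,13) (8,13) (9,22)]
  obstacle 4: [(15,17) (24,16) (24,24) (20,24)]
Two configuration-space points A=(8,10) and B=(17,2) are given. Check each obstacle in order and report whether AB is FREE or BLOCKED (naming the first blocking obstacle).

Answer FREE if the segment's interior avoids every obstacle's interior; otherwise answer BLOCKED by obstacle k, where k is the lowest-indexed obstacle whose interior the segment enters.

Obstacle 1 [(13,1) (24,9) (14,11)]:
  edge (13,1)–(24,9): crosses AB
  edge (24,9)–(14,11): clear
  edge (14,11)–(13,1): crosses AB
  → BLOCKED
Obstacle 2 [(0,1) (4,1) (9,8) (3,11) (1,10)]:
  edge (0,1)–(4,1): clear
  edge (4,1)–(9,8): clear
  edge (9,8)–(3,11): clear
  edge (3,11)–(1,10): clear
  edge (1,10)–(0,1): clear
  midpoint (25/2,6) outside
  → clear
Obstacle 3 [(0,23) (1,13) (8,13) (9,22)]:
  edge (0,23)–(1,13): clear
  edge (1,13)–(8,13): clear
  edge (8,13)–(9,22): clear
  edge (9,22)–(0,23): clear
  midpoint (25/2,6) outside
  → clear
Obstacle 4 [(15,17) (24,16) (24,24) (20,24)]:
  edge (15,17)–(24,16): clear
  edge (24,16)–(24,24): clear
  edge (24,24)–(20,24): clear
  edge (20,24)–(15,17): clear
  midpoint (25/2,6) outside
  → clear

BLOCKED by obstacle 1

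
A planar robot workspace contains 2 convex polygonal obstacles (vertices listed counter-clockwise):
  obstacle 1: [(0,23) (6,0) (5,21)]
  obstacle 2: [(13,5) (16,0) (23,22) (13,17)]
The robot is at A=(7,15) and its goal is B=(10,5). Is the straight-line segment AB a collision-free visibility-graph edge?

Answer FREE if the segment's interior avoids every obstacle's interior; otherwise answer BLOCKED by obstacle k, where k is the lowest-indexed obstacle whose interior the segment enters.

Obstacle 1 [(0,23) (6,0) (5,21)]:
  edge (0,23)–(6,0): clear
  edge (6,0)–(5,21): clear
  edge (5,21)–(0,23): clear
  midpoint (17/2,10) outside
  → clear
Obstacle 2 [(13,5) (16,0) (23,22) (13,17)]:
  edge (13,5)–(16,0): clear
  edge (16,0)–(23,22): clear
  edge (23,22)–(13,17): clear
  edge (13,17)–(13,5): clear
  midpoint (17/2,10) outside
  → clear

FREE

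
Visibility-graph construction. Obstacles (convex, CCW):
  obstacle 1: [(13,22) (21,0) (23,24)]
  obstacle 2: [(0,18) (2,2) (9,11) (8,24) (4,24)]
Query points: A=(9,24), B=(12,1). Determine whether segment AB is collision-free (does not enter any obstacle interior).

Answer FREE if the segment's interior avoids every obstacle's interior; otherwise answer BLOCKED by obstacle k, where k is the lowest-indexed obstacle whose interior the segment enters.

Obstacle 1 [(13,22) (21,0) (23,24)]:
  edge (13,22)–(21,0): clear
  edge (21,0)–(23,24): clear
  edge (23,24)–(13,22): clear
  midpoint (21/2,25/2) outside
  → clear
Obstacle 2 [(0,18) (2,2) (9,11) (8,24) (4,24)]:
  edge (0,18)–(2,2): clear
  edge (2,2)–(9,11): clear
  edge (9,11)–(8,24): clear
  edge (8,24)–(4,24): clear
  edge (4,24)–(0,18): clear
  midpoint (21/2,25/2) outside
  → clear

FREE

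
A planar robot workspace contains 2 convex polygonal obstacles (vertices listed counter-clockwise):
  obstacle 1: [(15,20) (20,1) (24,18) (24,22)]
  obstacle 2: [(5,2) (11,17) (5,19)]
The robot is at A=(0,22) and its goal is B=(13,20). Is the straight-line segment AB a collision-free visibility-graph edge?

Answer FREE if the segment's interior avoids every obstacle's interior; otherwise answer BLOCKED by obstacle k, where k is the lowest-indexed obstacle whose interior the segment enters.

Obstacle 1 [(15,20) (20,1) (24,18) (24,22)]:
  edge (15,20)–(20,1): clear
  edge (20,1)–(24,18): clear
  edge (24,18)–(24,22): clear
  edge (24,22)–(15,20): clear
  midpoint (13/2,21) outside
  → clear
Obstacle 2 [(5,2) (11,17) (5,19)]:
  edge (5,2)–(11,17): clear
  edge (11,17)–(5,19): clear
  edge (5,19)–(5,2): clear
  midpoint (13/2,21) outside
  → clear

FREE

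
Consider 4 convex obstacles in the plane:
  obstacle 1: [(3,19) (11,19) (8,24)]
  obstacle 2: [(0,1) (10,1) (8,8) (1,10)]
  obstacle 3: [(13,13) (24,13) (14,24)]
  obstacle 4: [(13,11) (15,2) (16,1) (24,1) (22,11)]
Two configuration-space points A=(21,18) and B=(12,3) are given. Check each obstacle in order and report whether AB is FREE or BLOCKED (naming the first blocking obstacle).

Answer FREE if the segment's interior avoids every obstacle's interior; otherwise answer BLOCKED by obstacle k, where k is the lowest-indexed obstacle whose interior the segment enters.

BLOCKED by obstacle 3

Obstacle 1 [(3,19) (11,19) (8,24)]:
  edge (3,19)–(11,19): clear
  edge (11,19)–(8,24): clear
  edge (8,24)–(3,19): clear
  midpoint (33/2,21/2) outside
  → clear
Obstacle 2 [(0,1) (10,1) (8,8) (1,10)]:
  edge (0,1)–(10,1): clear
  edge (10,1)–(8,8): clear
  edge (8,8)–(1,10): clear
  edge (1,10)–(0,1): clear
  midpoint (33/2,21/2) outside
  → clear
Obstacle 3 [(13,13) (24,13) (14,24)]:
  edge (13,13)–(24,13): crosses AB
  edge (24,13)–(14,24): crosses AB
  edge (14,24)–(13,13): clear
  → BLOCKED
Obstacle 4 [(13,11) (15,2) (16,1) (24,1) (22,11)]:
  edge (13,11)–(15,2): crosses AB
  edge (15,2)–(16,1): clear
  edge (16,1)–(24,1): clear
  edge (24,1)–(22,11): clear
  edge (22,11)–(13,11): crosses AB
  → BLOCKED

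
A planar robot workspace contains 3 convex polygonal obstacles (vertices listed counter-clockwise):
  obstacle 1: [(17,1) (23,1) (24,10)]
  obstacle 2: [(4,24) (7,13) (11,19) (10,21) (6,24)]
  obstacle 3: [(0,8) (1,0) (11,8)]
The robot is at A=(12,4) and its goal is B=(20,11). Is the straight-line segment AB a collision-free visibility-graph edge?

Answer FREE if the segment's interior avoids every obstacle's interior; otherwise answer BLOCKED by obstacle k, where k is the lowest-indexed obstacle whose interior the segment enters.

Obstacle 1 [(17,1) (23,1) (24,10)]:
  edge (17,1)–(23,1): clear
  edge (23,1)–(24,10): clear
  edge (24,10)–(17,1): clear
  midpoint (16,15/2) outside
  → clear
Obstacle 2 [(4,24) (7,13) (11,19) (10,21) (6,24)]:
  edge (4,24)–(7,13): clear
  edge (7,13)–(11,19): clear
  edge (11,19)–(10,21): clear
  edge (10,21)–(6,24): clear
  edge (6,24)–(4,24): clear
  midpoint (16,15/2) outside
  → clear
Obstacle 3 [(0,8) (1,0) (11,8)]:
  edge (0,8)–(1,0): clear
  edge (1,0)–(11,8): clear
  edge (11,8)–(0,8): clear
  midpoint (16,15/2) outside
  → clear

FREE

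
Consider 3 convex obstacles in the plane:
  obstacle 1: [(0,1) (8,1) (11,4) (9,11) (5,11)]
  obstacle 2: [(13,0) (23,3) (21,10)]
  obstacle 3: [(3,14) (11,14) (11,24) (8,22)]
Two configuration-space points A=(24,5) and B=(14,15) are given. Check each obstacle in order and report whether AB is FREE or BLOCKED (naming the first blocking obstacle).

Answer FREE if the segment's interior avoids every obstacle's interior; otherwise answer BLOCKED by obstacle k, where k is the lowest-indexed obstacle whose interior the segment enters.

Obstacle 1 [(0,1) (8,1) (11,4) (9,11) (5,11)]:
  edge (0,1)–(8,1): clear
  edge (8,1)–(11,4): clear
  edge (11,4)–(9,11): clear
  edge (9,11)–(5,11): clear
  edge (5,11)–(0,1): clear
  midpoint (19,10) outside
  → clear
Obstacle 2 [(13,0) (23,3) (21,10)]:
  edge (13,0)–(23,3): clear
  edge (23,3)–(21,10): crosses AB
  edge (21,10)–(13,0): crosses AB
  → BLOCKED
Obstacle 3 [(3,14) (11,14) (11,24) (8,22)]:
  edge (3,14)–(11,14): clear
  edge (11,14)–(11,24): clear
  edge (11,24)–(8,22): clear
  edge (8,22)–(3,14): clear
  midpoint (19,10) outside
  → clear

BLOCKED by obstacle 2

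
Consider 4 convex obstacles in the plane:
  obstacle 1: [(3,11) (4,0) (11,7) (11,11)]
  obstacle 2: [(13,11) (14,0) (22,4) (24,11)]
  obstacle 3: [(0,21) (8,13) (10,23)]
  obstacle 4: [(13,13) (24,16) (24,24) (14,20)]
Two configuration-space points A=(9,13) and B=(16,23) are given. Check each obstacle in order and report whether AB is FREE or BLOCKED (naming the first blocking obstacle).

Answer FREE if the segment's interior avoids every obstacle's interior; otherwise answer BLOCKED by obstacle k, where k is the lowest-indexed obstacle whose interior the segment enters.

FREE

Obstacle 1 [(3,11) (4,0) (11,7) (11,11)]:
  edge (3,11)–(4,0): clear
  edge (4,0)–(11,7): clear
  edge (11,7)–(11,11): clear
  edge (11,11)–(3,11): clear
  midpoint (25/2,18) outside
  → clear
Obstacle 2 [(13,11) (14,0) (22,4) (24,11)]:
  edge (13,11)–(14,0): clear
  edge (14,0)–(22,4): clear
  edge (22,4)–(24,11): clear
  edge (24,11)–(13,11): clear
  midpoint (25/2,18) outside
  → clear
Obstacle 3 [(0,21) (8,13) (10,23)]:
  edge (0,21)–(8,13): clear
  edge (8,13)–(10,23): clear
  edge (10,23)–(0,21): clear
  midpoint (25/2,18) outside
  → clear
Obstacle 4 [(13,13) (24,16) (24,24) (14,20)]:
  edge (13,13)–(24,16): clear
  edge (24,16)–(24,24): clear
  edge (24,24)–(14,20): clear
  edge (14,20)–(13,13): clear
  midpoint (25/2,18) outside
  → clear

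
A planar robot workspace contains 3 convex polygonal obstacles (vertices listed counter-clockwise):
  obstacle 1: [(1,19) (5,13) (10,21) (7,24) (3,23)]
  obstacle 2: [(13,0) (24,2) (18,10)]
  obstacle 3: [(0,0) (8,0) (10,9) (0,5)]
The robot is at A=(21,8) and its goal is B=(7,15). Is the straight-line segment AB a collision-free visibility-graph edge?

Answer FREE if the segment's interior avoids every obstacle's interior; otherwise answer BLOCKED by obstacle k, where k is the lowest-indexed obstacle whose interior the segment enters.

Obstacle 1 [(1,19) (5,13) (10,21) (7,24) (3,23)]:
  edge (1,19)–(5,13): clear
  edge (5,13)–(10,21): clear
  edge (10,21)–(7,24): clear
  edge (7,24)–(3,23): clear
  edge (3,23)–(1,19): clear
  midpoint (14,23/2) outside
  → clear
Obstacle 2 [(13,0) (24,2) (18,10)]:
  edge (13,0)–(24,2): clear
  edge (24,2)–(18,10): crosses AB
  edge (18,10)–(13,0): crosses AB
  → BLOCKED
Obstacle 3 [(0,0) (8,0) (10,9) (0,5)]:
  edge (0,0)–(8,0): clear
  edge (8,0)–(10,9): clear
  edge (10,9)–(0,5): clear
  edge (0,5)–(0,0): clear
  midpoint (14,23/2) outside
  → clear

BLOCKED by obstacle 2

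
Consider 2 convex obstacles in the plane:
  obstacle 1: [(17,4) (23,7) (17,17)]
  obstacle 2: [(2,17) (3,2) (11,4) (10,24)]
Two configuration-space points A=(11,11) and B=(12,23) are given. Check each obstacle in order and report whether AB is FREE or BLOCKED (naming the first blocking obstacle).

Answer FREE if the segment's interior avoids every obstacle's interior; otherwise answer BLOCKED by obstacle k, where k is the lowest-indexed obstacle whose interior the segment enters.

FREE

Obstacle 1 [(17,4) (23,7) (17,17)]:
  edge (17,4)–(23,7): clear
  edge (23,7)–(17,17): clear
  edge (17,17)–(17,4): clear
  midpoint (23/2,17) outside
  → clear
Obstacle 2 [(2,17) (3,2) (11,4) (10,24)]:
  edge (2,17)–(3,2): clear
  edge (3,2)–(11,4): clear
  edge (11,4)–(10,24): clear
  edge (10,24)–(2,17): clear
  midpoint (23/2,17) outside
  → clear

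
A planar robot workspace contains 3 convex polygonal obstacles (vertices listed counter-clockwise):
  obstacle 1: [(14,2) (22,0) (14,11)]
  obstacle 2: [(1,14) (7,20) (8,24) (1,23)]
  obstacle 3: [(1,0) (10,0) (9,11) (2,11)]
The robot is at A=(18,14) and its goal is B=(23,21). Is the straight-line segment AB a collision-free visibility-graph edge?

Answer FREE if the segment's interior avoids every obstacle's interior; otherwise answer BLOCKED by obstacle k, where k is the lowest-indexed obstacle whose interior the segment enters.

Obstacle 1 [(14,2) (22,0) (14,11)]:
  edge (14,2)–(22,0): clear
  edge (22,0)–(14,11): clear
  edge (14,11)–(14,2): clear
  midpoint (41/2,35/2) outside
  → clear
Obstacle 2 [(1,14) (7,20) (8,24) (1,23)]:
  edge (1,14)–(7,20): clear
  edge (7,20)–(8,24): clear
  edge (8,24)–(1,23): clear
  edge (1,23)–(1,14): clear
  midpoint (41/2,35/2) outside
  → clear
Obstacle 3 [(1,0) (10,0) (9,11) (2,11)]:
  edge (1,0)–(10,0): clear
  edge (10,0)–(9,11): clear
  edge (9,11)–(2,11): clear
  edge (2,11)–(1,0): clear
  midpoint (41/2,35/2) outside
  → clear

FREE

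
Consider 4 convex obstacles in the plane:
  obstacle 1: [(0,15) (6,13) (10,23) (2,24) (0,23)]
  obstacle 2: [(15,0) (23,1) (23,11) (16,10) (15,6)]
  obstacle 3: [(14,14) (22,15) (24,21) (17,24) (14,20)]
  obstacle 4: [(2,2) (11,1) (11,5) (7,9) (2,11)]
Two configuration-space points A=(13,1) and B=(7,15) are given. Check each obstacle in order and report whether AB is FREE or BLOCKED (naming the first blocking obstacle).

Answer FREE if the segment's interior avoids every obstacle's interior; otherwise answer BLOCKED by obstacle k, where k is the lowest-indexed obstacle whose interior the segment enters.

Obstacle 1 [(0,15) (6,13) (10,23) (2,24) (0,23)]:
  edge (0,15)–(6,13): clear
  edge (6,13)–(10,23): clear
  edge (10,23)–(2,24): clear
  edge (2,24)–(0,23): clear
  edge (0,23)–(0,15): clear
  midpoint (10,8) outside
  → clear
Obstacle 2 [(15,0) (23,1) (23,11) (16,10) (15,6)]:
  edge (15,0)–(23,1): clear
  edge (23,1)–(23,11): clear
  edge (23,11)–(16,10): clear
  edge (16,10)–(15,6): clear
  edge (15,6)–(15,0): clear
  midpoint (10,8) outside
  → clear
Obstacle 3 [(14,14) (22,15) (24,21) (17,24) (14,20)]:
  edge (14,14)–(22,15): clear
  edge (22,15)–(24,21): clear
  edge (24,21)–(17,24): clear
  edge (17,24)–(14,20): clear
  edge (14,20)–(14,14): clear
  midpoint (10,8) outside
  → clear
Obstacle 4 [(2,2) (11,1) (11,5) (7,9) (2,11)]:
  edge (2,2)–(11,1): clear
  edge (11,1)–(11,5): clear
  edge (11,5)–(7,9): clear
  edge (7,9)–(2,11): clear
  edge (2,11)–(2,2): clear
  midpoint (10,8) outside
  → clear

FREE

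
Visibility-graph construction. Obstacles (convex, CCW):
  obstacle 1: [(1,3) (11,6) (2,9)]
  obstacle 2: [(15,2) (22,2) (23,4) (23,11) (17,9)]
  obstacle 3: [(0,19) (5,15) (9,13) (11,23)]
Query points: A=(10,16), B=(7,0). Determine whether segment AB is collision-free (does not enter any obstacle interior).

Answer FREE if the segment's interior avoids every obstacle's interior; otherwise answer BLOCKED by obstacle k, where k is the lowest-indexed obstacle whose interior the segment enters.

Obstacle 1 [(1,3) (11,6) (2,9)]:
  edge (1,3)–(11,6): crosses AB
  edge (11,6)–(2,9): crosses AB
  edge (2,9)–(1,3): clear
  → BLOCKED
Obstacle 2 [(15,2) (22,2) (23,4) (23,11) (17,9)]:
  edge (15,2)–(22,2): clear
  edge (22,2)–(23,4): clear
  edge (23,4)–(23,11): clear
  edge (23,11)–(17,9): clear
  edge (17,9)–(15,2): clear
  midpoint (17/2,8) outside
  → clear
Obstacle 3 [(0,19) (5,15) (9,13) (11,23)]:
  edge (0,19)–(5,15): clear
  edge (5,15)–(9,13): clear
  edge (9,13)–(11,23): clear
  edge (11,23)–(0,19): clear
  midpoint (17/2,8) outside
  → clear

BLOCKED by obstacle 1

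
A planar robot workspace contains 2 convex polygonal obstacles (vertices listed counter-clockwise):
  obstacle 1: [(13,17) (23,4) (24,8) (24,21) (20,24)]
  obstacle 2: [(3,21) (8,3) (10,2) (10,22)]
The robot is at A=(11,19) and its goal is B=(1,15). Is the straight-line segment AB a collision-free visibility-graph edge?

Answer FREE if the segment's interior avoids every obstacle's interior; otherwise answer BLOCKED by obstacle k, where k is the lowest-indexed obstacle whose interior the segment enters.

Obstacle 1 [(13,17) (23,4) (24,8) (24,21) (20,24)]:
  edge (13,17)–(23,4): clear
  edge (23,4)–(24,8): clear
  edge (24,8)–(24,21): clear
  edge (24,21)–(20,24): clear
  edge (20,24)–(13,17): clear
  midpoint (6,17) outside
  → clear
Obstacle 2 [(3,21) (8,3) (10,2) (10,22)]:
  edge (3,21)–(8,3): crosses AB
  edge (8,3)–(10,2): clear
  edge (10,2)–(10,22): crosses AB
  edge (10,22)–(3,21): clear
  → BLOCKED

BLOCKED by obstacle 2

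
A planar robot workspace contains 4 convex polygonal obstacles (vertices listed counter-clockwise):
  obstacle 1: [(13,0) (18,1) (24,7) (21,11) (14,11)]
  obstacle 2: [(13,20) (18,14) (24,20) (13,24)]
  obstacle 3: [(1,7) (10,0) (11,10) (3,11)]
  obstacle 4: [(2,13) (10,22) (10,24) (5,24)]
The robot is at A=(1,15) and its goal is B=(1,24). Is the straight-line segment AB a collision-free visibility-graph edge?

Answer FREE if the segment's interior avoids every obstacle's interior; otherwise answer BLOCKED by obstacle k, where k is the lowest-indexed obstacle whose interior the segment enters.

Obstacle 1 [(13,0) (18,1) (24,7) (21,11) (14,11)]:
  edge (13,0)–(18,1): clear
  edge (18,1)–(24,7): clear
  edge (24,7)–(21,11): clear
  edge (21,11)–(14,11): clear
  edge (14,11)–(13,0): clear
  midpoint (1,39/2) outside
  → clear
Obstacle 2 [(13,20) (18,14) (24,20) (13,24)]:
  edge (13,20)–(18,14): clear
  edge (18,14)–(24,20): clear
  edge (24,20)–(13,24): clear
  edge (13,24)–(13,20): clear
  midpoint (1,39/2) outside
  → clear
Obstacle 3 [(1,7) (10,0) (11,10) (3,11)]:
  edge (1,7)–(10,0): clear
  edge (10,0)–(11,10): clear
  edge (11,10)–(3,11): clear
  edge (3,11)–(1,7): clear
  midpoint (1,39/2) outside
  → clear
Obstacle 4 [(2,13) (10,22) (10,24) (5,24)]:
  edge (2,13)–(10,22): clear
  edge (10,22)–(10,24): clear
  edge (10,24)–(5,24): clear
  edge (5,24)–(2,13): clear
  midpoint (1,39/2) outside
  → clear

FREE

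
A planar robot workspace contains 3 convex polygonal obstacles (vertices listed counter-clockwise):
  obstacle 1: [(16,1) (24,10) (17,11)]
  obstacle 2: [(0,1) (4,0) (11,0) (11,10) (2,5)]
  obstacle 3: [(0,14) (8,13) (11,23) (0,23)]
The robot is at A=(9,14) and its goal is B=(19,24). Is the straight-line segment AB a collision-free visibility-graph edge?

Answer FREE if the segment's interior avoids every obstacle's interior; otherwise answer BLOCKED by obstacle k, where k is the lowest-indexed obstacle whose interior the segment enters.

Obstacle 1 [(16,1) (24,10) (17,11)]:
  edge (16,1)–(24,10): clear
  edge (24,10)–(17,11): clear
  edge (17,11)–(16,1): clear
  midpoint (14,19) outside
  → clear
Obstacle 2 [(0,1) (4,0) (11,0) (11,10) (2,5)]:
  edge (0,1)–(4,0): clear
  edge (4,0)–(11,0): clear
  edge (11,0)–(11,10): clear
  edge (11,10)–(2,5): clear
  edge (2,5)–(0,1): clear
  midpoint (14,19) outside
  → clear
Obstacle 3 [(0,14) (8,13) (11,23) (0,23)]:
  edge (0,14)–(8,13): clear
  edge (8,13)–(11,23): clear
  edge (11,23)–(0,23): clear
  edge (0,23)–(0,14): clear
  midpoint (14,19) outside
  → clear

FREE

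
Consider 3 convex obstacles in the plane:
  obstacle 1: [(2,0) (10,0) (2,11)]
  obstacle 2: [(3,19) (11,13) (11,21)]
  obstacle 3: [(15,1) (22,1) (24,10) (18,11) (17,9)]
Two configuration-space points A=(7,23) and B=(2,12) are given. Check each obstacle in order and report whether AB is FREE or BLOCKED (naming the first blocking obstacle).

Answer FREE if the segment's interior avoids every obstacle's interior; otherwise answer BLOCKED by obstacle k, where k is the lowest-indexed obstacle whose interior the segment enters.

Obstacle 1 [(2,0) (10,0) (2,11)]:
  edge (2,0)–(10,0): clear
  edge (10,0)–(2,11): clear
  edge (2,11)–(2,0): clear
  midpoint (9/2,35/2) outside
  → clear
Obstacle 2 [(3,19) (11,13) (11,21)]:
  edge (3,19)–(11,13): crosses AB
  edge (11,13)–(11,21): clear
  edge (11,21)–(3,19): crosses AB
  → BLOCKED
Obstacle 3 [(15,1) (22,1) (24,10) (18,11) (17,9)]:
  edge (15,1)–(22,1): clear
  edge (22,1)–(24,10): clear
  edge (24,10)–(18,11): clear
  edge (18,11)–(17,9): clear
  edge (17,9)–(15,1): clear
  midpoint (9/2,35/2) outside
  → clear

BLOCKED by obstacle 2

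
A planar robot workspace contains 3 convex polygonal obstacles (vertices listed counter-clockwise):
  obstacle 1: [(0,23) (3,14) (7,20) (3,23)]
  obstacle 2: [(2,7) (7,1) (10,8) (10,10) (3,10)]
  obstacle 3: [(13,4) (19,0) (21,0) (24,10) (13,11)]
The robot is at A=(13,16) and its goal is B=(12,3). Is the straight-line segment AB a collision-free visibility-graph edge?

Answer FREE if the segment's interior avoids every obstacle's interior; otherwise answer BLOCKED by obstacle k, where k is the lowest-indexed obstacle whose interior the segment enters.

FREE

Obstacle 1 [(0,23) (3,14) (7,20) (3,23)]:
  edge (0,23)–(3,14): clear
  edge (3,14)–(7,20): clear
  edge (7,20)–(3,23): clear
  edge (3,23)–(0,23): clear
  midpoint (25/2,19/2) outside
  → clear
Obstacle 2 [(2,7) (7,1) (10,8) (10,10) (3,10)]:
  edge (2,7)–(7,1): clear
  edge (7,1)–(10,8): clear
  edge (10,8)–(10,10): clear
  edge (10,10)–(3,10): clear
  edge (3,10)–(2,7): clear
  midpoint (25/2,19/2) outside
  → clear
Obstacle 3 [(13,4) (19,0) (21,0) (24,10) (13,11)]:
  edge (13,4)–(19,0): clear
  edge (19,0)–(21,0): clear
  edge (21,0)–(24,10): clear
  edge (24,10)–(13,11): clear
  edge (13,11)–(13,4): clear
  midpoint (25/2,19/2) outside
  → clear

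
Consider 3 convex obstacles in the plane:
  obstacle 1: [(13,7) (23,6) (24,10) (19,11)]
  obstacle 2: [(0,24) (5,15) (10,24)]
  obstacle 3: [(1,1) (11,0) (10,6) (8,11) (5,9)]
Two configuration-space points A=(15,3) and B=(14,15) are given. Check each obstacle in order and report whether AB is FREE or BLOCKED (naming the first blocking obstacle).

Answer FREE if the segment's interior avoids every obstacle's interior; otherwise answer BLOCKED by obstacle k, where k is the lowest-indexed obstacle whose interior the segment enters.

BLOCKED by obstacle 1

Obstacle 1 [(13,7) (23,6) (24,10) (19,11)]:
  edge (13,7)–(23,6): crosses AB
  edge (23,6)–(24,10): clear
  edge (24,10)–(19,11): clear
  edge (19,11)–(13,7): crosses AB
  → BLOCKED
Obstacle 2 [(0,24) (5,15) (10,24)]:
  edge (0,24)–(5,15): clear
  edge (5,15)–(10,24): clear
  edge (10,24)–(0,24): clear
  midpoint (29/2,9) outside
  → clear
Obstacle 3 [(1,1) (11,0) (10,6) (8,11) (5,9)]:
  edge (1,1)–(11,0): clear
  edge (11,0)–(10,6): clear
  edge (10,6)–(8,11): clear
  edge (8,11)–(5,9): clear
  edge (5,9)–(1,1): clear
  midpoint (29/2,9) outside
  → clear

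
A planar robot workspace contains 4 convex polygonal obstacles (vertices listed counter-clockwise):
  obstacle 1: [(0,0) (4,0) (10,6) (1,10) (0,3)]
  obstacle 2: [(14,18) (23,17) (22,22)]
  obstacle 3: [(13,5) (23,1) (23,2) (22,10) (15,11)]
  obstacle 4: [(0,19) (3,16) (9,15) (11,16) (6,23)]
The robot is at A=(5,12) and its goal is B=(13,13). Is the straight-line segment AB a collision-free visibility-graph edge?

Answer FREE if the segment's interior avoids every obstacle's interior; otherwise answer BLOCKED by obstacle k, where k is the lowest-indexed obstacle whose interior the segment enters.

FREE

Obstacle 1 [(0,0) (4,0) (10,6) (1,10) (0,3)]:
  edge (0,0)–(4,0): clear
  edge (4,0)–(10,6): clear
  edge (10,6)–(1,10): clear
  edge (1,10)–(0,3): clear
  edge (0,3)–(0,0): clear
  midpoint (9,25/2) outside
  → clear
Obstacle 2 [(14,18) (23,17) (22,22)]:
  edge (14,18)–(23,17): clear
  edge (23,17)–(22,22): clear
  edge (22,22)–(14,18): clear
  midpoint (9,25/2) outside
  → clear
Obstacle 3 [(13,5) (23,1) (23,2) (22,10) (15,11)]:
  edge (13,5)–(23,1): clear
  edge (23,1)–(23,2): clear
  edge (23,2)–(22,10): clear
  edge (22,10)–(15,11): clear
  edge (15,11)–(13,5): clear
  midpoint (9,25/2) outside
  → clear
Obstacle 4 [(0,19) (3,16) (9,15) (11,16) (6,23)]:
  edge (0,19)–(3,16): clear
  edge (3,16)–(9,15): clear
  edge (9,15)–(11,16): clear
  edge (11,16)–(6,23): clear
  edge (6,23)–(0,19): clear
  midpoint (9,25/2) outside
  → clear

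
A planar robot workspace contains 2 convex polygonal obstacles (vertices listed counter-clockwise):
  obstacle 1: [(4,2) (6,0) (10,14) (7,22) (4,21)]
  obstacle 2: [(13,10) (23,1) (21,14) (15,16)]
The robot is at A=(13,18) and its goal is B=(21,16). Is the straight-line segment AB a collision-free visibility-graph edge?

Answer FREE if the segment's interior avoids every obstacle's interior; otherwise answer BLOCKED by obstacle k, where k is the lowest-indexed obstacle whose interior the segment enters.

FREE

Obstacle 1 [(4,2) (6,0) (10,14) (7,22) (4,21)]:
  edge (4,2)–(6,0): clear
  edge (6,0)–(10,14): clear
  edge (10,14)–(7,22): clear
  edge (7,22)–(4,21): clear
  edge (4,21)–(4,2): clear
  midpoint (17,17) outside
  → clear
Obstacle 2 [(13,10) (23,1) (21,14) (15,16)]:
  edge (13,10)–(23,1): clear
  edge (23,1)–(21,14): clear
  edge (21,14)–(15,16): clear
  edge (15,16)–(13,10): clear
  midpoint (17,17) outside
  → clear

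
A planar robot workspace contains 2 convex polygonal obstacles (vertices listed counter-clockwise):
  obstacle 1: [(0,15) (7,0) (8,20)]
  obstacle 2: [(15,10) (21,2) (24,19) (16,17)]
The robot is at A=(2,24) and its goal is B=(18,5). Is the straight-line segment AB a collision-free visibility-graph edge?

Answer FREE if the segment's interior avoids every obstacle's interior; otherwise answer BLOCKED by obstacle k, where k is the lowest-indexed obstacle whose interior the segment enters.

Obstacle 1 [(0,15) (7,0) (8,20)]:
  edge (0,15)–(7,0): clear
  edge (7,0)–(8,20): crosses AB
  edge (8,20)–(0,15): crosses AB
  → BLOCKED
Obstacle 2 [(15,10) (21,2) (24,19) (16,17)]:
  edge (15,10)–(21,2): clear
  edge (21,2)–(24,19): clear
  edge (24,19)–(16,17): clear
  edge (16,17)–(15,10): clear
  midpoint (10,29/2) outside
  → clear

BLOCKED by obstacle 1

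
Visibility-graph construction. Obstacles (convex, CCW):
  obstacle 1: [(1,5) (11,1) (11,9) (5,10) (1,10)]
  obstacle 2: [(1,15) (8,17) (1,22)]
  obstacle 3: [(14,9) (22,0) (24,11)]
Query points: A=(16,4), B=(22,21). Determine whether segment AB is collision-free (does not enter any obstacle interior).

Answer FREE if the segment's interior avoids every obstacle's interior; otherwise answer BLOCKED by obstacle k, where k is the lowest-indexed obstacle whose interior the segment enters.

BLOCKED by obstacle 3

Obstacle 1 [(1,5) (11,1) (11,9) (5,10) (1,10)]:
  edge (1,5)–(11,1): clear
  edge (11,1)–(11,9): clear
  edge (11,9)–(5,10): clear
  edge (5,10)–(1,10): clear
  edge (1,10)–(1,5): clear
  midpoint (19,25/2) outside
  → clear
Obstacle 2 [(1,15) (8,17) (1,22)]:
  edge (1,15)–(8,17): clear
  edge (8,17)–(1,22): clear
  edge (1,22)–(1,15): clear
  midpoint (19,25/2) outside
  → clear
Obstacle 3 [(14,9) (22,0) (24,11)]:
  edge (14,9)–(22,0): crosses AB
  edge (22,0)–(24,11): clear
  edge (24,11)–(14,9): crosses AB
  → BLOCKED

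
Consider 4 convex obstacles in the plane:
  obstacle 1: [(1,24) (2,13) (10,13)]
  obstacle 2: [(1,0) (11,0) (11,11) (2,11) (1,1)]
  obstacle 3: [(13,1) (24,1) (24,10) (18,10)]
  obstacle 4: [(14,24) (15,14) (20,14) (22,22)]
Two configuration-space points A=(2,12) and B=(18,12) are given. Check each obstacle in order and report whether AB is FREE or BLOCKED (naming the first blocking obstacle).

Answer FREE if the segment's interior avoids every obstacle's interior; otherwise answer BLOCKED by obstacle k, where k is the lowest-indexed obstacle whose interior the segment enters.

FREE

Obstacle 1 [(1,24) (2,13) (10,13)]:
  edge (1,24)–(2,13): clear
  edge (2,13)–(10,13): clear
  edge (10,13)–(1,24): clear
  midpoint (10,12) outside
  → clear
Obstacle 2 [(1,0) (11,0) (11,11) (2,11) (1,1)]:
  edge (1,0)–(11,0): clear
  edge (11,0)–(11,11): clear
  edge (11,11)–(2,11): clear
  edge (2,11)–(1,1): clear
  edge (1,1)–(1,0): clear
  midpoint (10,12) outside
  → clear
Obstacle 3 [(13,1) (24,1) (24,10) (18,10)]:
  edge (13,1)–(24,1): clear
  edge (24,1)–(24,10): clear
  edge (24,10)–(18,10): clear
  edge (18,10)–(13,1): clear
  midpoint (10,12) outside
  → clear
Obstacle 4 [(14,24) (15,14) (20,14) (22,22)]:
  edge (14,24)–(15,14): clear
  edge (15,14)–(20,14): clear
  edge (20,14)–(22,22): clear
  edge (22,22)–(14,24): clear
  midpoint (10,12) outside
  → clear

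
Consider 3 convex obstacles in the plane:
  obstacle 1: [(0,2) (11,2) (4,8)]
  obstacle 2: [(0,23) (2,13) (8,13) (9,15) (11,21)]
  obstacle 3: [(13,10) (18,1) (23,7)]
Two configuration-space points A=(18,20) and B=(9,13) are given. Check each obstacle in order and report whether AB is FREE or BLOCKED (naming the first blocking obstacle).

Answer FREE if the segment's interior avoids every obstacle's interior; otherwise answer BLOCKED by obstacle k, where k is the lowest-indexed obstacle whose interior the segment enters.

FREE

Obstacle 1 [(0,2) (11,2) (4,8)]:
  edge (0,2)–(11,2): clear
  edge (11,2)–(4,8): clear
  edge (4,8)–(0,2): clear
  midpoint (27/2,33/2) outside
  → clear
Obstacle 2 [(0,23) (2,13) (8,13) (9,15) (11,21)]:
  edge (0,23)–(2,13): clear
  edge (2,13)–(8,13): clear
  edge (8,13)–(9,15): clear
  edge (9,15)–(11,21): clear
  edge (11,21)–(0,23): clear
  midpoint (27/2,33/2) outside
  → clear
Obstacle 3 [(13,10) (18,1) (23,7)]:
  edge (13,10)–(18,1): clear
  edge (18,1)–(23,7): clear
  edge (23,7)–(13,10): clear
  midpoint (27/2,33/2) outside
  → clear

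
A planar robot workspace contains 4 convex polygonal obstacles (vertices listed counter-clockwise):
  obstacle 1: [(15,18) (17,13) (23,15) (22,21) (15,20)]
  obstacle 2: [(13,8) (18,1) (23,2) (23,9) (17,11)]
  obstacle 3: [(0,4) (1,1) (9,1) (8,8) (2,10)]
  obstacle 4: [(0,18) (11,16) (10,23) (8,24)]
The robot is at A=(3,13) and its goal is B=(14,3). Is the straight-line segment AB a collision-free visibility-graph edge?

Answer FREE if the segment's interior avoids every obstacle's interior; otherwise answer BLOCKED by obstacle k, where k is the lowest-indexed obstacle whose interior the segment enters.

Obstacle 1 [(15,18) (17,13) (23,15) (22,21) (15,20)]:
  edge (15,18)–(17,13): clear
  edge (17,13)–(23,15): clear
  edge (23,15)–(22,21): clear
  edge (22,21)–(15,20): clear
  edge (15,20)–(15,18): clear
  midpoint (17/2,8) outside
  → clear
Obstacle 2 [(13,8) (18,1) (23,2) (23,9) (17,11)]:
  edge (13,8)–(18,1): clear
  edge (18,1)–(23,2): clear
  edge (23,2)–(23,9): clear
  edge (23,9)–(17,11): clear
  edge (17,11)–(13,8): clear
  midpoint (17/2,8) outside
  → clear
Obstacle 3 [(0,4) (1,1) (9,1) (8,8) (2,10)]:
  edge (0,4)–(1,1): clear
  edge (1,1)–(9,1): clear
  edge (9,1)–(8,8): clear
  edge (8,8)–(2,10): clear
  edge (2,10)–(0,4): clear
  midpoint (17/2,8) outside
  → clear
Obstacle 4 [(0,18) (11,16) (10,23) (8,24)]:
  edge (0,18)–(11,16): clear
  edge (11,16)–(10,23): clear
  edge (10,23)–(8,24): clear
  edge (8,24)–(0,18): clear
  midpoint (17/2,8) outside
  → clear

FREE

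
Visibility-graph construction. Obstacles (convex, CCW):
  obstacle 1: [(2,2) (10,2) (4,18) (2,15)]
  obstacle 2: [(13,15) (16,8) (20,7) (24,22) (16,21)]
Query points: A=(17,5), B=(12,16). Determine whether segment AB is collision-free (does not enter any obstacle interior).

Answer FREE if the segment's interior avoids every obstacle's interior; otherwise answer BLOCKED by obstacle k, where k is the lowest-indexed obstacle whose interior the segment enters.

Obstacle 1 [(2,2) (10,2) (4,18) (2,15)]:
  edge (2,2)–(10,2): clear
  edge (10,2)–(4,18): clear
  edge (4,18)–(2,15): clear
  edge (2,15)–(2,2): clear
  midpoint (29/2,21/2) outside
  → clear
Obstacle 2 [(13,15) (16,8) (20,7) (24,22) (16,21)]:
  edge (13,15)–(16,8): clear
  edge (16,8)–(20,7): clear
  edge (20,7)–(24,22): clear
  edge (24,22)–(16,21): clear
  edge (16,21)–(13,15): clear
  midpoint (29/2,21/2) outside
  → clear

FREE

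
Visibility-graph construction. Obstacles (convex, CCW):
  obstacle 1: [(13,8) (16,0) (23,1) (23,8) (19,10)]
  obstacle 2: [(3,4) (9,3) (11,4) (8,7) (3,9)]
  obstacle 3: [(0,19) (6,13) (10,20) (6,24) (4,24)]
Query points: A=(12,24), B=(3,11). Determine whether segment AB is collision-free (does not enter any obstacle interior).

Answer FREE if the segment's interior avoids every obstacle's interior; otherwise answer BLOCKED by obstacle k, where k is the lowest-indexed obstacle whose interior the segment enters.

BLOCKED by obstacle 3

Obstacle 1 [(13,8) (16,0) (23,1) (23,8) (19,10)]:
  edge (13,8)–(16,0): clear
  edge (16,0)–(23,1): clear
  edge (23,1)–(23,8): clear
  edge (23,8)–(19,10): clear
  edge (19,10)–(13,8): clear
  midpoint (15/2,35/2) outside
  → clear
Obstacle 2 [(3,4) (9,3) (11,4) (8,7) (3,9)]:
  edge (3,4)–(9,3): clear
  edge (9,3)–(11,4): clear
  edge (11,4)–(8,7): clear
  edge (8,7)–(3,9): clear
  edge (3,9)–(3,4): clear
  midpoint (15/2,35/2) outside
  → clear
Obstacle 3 [(0,19) (6,13) (10,20) (6,24) (4,24)]:
  edge (0,19)–(6,13): crosses AB
  edge (6,13)–(10,20): clear
  edge (10,20)–(6,24): crosses AB
  edge (6,24)–(4,24): clear
  edge (4,24)–(0,19): clear
  → BLOCKED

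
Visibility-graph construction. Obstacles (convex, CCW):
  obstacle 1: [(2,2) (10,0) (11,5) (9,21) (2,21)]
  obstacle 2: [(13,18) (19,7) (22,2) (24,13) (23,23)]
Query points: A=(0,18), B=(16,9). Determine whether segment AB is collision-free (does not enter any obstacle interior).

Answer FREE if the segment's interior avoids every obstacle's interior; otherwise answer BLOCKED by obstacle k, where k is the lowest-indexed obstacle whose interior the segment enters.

Obstacle 1 [(2,2) (10,0) (11,5) (9,21) (2,21)]:
  edge (2,2)–(10,0): clear
  edge (10,0)–(11,5): clear
  edge (11,5)–(9,21): crosses AB
  edge (9,21)–(2,21): clear
  edge (2,21)–(2,2): crosses AB
  → BLOCKED
Obstacle 2 [(13,18) (19,7) (22,2) (24,13) (23,23)]:
  edge (13,18)–(19,7): clear
  edge (19,7)–(22,2): clear
  edge (22,2)–(24,13): clear
  edge (24,13)–(23,23): clear
  edge (23,23)–(13,18): clear
  midpoint (8,27/2) outside
  → clear

BLOCKED by obstacle 1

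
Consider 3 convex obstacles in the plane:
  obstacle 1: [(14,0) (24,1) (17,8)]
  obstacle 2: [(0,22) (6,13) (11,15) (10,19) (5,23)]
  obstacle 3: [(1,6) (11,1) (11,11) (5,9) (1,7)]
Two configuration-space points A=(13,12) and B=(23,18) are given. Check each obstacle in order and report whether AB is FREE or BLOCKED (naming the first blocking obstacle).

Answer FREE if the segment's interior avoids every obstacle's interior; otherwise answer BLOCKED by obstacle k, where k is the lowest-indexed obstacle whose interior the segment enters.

Obstacle 1 [(14,0) (24,1) (17,8)]:
  edge (14,0)–(24,1): clear
  edge (24,1)–(17,8): clear
  edge (17,8)–(14,0): clear
  midpoint (18,15) outside
  → clear
Obstacle 2 [(0,22) (6,13) (11,15) (10,19) (5,23)]:
  edge (0,22)–(6,13): clear
  edge (6,13)–(11,15): clear
  edge (11,15)–(10,19): clear
  edge (10,19)–(5,23): clear
  edge (5,23)–(0,22): clear
  midpoint (18,15) outside
  → clear
Obstacle 3 [(1,6) (11,1) (11,11) (5,9) (1,7)]:
  edge (1,6)–(11,1): clear
  edge (11,1)–(11,11): clear
  edge (11,11)–(5,9): clear
  edge (5,9)–(1,7): clear
  edge (1,7)–(1,6): clear
  midpoint (18,15) outside
  → clear

FREE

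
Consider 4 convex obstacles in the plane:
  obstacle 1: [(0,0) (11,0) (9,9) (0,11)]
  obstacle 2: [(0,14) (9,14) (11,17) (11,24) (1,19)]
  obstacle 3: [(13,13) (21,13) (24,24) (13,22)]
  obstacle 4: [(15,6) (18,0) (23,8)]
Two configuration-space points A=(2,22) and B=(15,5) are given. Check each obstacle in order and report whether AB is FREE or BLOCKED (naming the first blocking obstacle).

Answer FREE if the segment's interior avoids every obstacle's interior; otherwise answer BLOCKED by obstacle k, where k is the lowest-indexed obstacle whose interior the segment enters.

BLOCKED by obstacle 2

Obstacle 1 [(0,0) (11,0) (9,9) (0,11)]:
  edge (0,0)–(11,0): clear
  edge (11,0)–(9,9): clear
  edge (9,9)–(0,11): clear
  edge (0,11)–(0,0): clear
  midpoint (17/2,27/2) outside
  → clear
Obstacle 2 [(0,14) (9,14) (11,17) (11,24) (1,19)]:
  edge (0,14)–(9,14): crosses AB
  edge (9,14)–(11,17): clear
  edge (11,17)–(11,24): clear
  edge (11,24)–(1,19): crosses AB
  edge (1,19)–(0,14): clear
  → BLOCKED
Obstacle 3 [(13,13) (21,13) (24,24) (13,22)]:
  edge (13,13)–(21,13): clear
  edge (21,13)–(24,24): clear
  edge (24,24)–(13,22): clear
  edge (13,22)–(13,13): clear
  midpoint (17/2,27/2) outside
  → clear
Obstacle 4 [(15,6) (18,0) (23,8)]:
  edge (15,6)–(18,0): clear
  edge (18,0)–(23,8): clear
  edge (23,8)–(15,6): clear
  midpoint (17/2,27/2) outside
  → clear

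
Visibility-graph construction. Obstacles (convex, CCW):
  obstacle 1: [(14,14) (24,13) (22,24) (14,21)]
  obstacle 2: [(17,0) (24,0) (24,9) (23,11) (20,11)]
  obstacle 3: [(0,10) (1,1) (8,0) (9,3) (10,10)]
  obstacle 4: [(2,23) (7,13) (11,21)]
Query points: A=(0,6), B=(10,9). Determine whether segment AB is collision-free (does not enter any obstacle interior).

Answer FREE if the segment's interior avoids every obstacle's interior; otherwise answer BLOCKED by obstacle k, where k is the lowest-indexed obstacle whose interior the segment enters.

Obstacle 1 [(14,14) (24,13) (22,24) (14,21)]:
  edge (14,14)–(24,13): clear
  edge (24,13)–(22,24): clear
  edge (22,24)–(14,21): clear
  edge (14,21)–(14,14): clear
  midpoint (5,15/2) outside
  → clear
Obstacle 2 [(17,0) (24,0) (24,9) (23,11) (20,11)]:
  edge (17,0)–(24,0): clear
  edge (24,0)–(24,9): clear
  edge (24,9)–(23,11): clear
  edge (23,11)–(20,11): clear
  edge (20,11)–(17,0): clear
  midpoint (5,15/2) outside
  → clear
Obstacle 3 [(0,10) (1,1) (8,0) (9,3) (10,10)]:
  edge (0,10)–(1,1): crosses AB
  edge (1,1)–(8,0): clear
  edge (8,0)–(9,3): clear
  edge (9,3)–(10,10): crosses AB
  edge (10,10)–(0,10): clear
  → BLOCKED
Obstacle 4 [(2,23) (7,13) (11,21)]:
  edge (2,23)–(7,13): clear
  edge (7,13)–(11,21): clear
  edge (11,21)–(2,23): clear
  midpoint (5,15/2) outside
  → clear

BLOCKED by obstacle 3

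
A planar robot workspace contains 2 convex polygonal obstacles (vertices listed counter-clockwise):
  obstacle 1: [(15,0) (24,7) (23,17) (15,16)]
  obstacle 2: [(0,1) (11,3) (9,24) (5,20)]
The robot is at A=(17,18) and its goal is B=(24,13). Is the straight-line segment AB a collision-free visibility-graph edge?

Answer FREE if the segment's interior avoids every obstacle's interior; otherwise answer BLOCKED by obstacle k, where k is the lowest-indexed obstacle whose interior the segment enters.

BLOCKED by obstacle 1

Obstacle 1 [(15,0) (24,7) (23,17) (15,16)]:
  edge (15,0)–(24,7): clear
  edge (24,7)–(23,17): crosses AB
  edge (23,17)–(15,16): crosses AB
  edge (15,16)–(15,0): clear
  → BLOCKED
Obstacle 2 [(0,1) (11,3) (9,24) (5,20)]:
  edge (0,1)–(11,3): clear
  edge (11,3)–(9,24): clear
  edge (9,24)–(5,20): clear
  edge (5,20)–(0,1): clear
  midpoint (41/2,31/2) outside
  → clear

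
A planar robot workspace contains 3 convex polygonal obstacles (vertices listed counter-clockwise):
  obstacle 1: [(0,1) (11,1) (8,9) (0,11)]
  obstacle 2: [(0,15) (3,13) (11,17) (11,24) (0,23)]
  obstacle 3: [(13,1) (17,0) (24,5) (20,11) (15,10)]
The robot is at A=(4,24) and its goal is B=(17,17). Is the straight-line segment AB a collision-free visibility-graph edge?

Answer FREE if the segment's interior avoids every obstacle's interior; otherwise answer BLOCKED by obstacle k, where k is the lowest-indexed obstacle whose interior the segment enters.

BLOCKED by obstacle 2

Obstacle 1 [(0,1) (11,1) (8,9) (0,11)]:
  edge (0,1)–(11,1): clear
  edge (11,1)–(8,9): clear
  edge (8,9)–(0,11): clear
  edge (0,11)–(0,1): clear
  midpoint (21/2,41/2) outside
  → clear
Obstacle 2 [(0,15) (3,13) (11,17) (11,24) (0,23)]:
  edge (0,15)–(3,13): clear
  edge (3,13)–(11,17): clear
  edge (11,17)–(11,24): crosses AB
  edge (11,24)–(0,23): crosses AB
  edge (0,23)–(0,15): clear
  → BLOCKED
Obstacle 3 [(13,1) (17,0) (24,5) (20,11) (15,10)]:
  edge (13,1)–(17,0): clear
  edge (17,0)–(24,5): clear
  edge (24,5)–(20,11): clear
  edge (20,11)–(15,10): clear
  edge (15,10)–(13,1): clear
  midpoint (21/2,41/2) outside
  → clear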